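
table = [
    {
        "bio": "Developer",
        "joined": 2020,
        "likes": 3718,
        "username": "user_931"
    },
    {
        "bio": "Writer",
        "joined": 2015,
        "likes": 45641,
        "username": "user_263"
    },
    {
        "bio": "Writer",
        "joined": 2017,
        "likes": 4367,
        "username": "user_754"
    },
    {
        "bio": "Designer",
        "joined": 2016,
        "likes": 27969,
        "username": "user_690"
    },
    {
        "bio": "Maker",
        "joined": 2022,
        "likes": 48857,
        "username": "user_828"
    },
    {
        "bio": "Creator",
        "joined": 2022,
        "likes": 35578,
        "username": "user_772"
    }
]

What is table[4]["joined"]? 2022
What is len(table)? 6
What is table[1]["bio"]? "Writer"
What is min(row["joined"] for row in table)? 2015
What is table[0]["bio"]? "Developer"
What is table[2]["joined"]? 2017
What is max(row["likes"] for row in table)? 48857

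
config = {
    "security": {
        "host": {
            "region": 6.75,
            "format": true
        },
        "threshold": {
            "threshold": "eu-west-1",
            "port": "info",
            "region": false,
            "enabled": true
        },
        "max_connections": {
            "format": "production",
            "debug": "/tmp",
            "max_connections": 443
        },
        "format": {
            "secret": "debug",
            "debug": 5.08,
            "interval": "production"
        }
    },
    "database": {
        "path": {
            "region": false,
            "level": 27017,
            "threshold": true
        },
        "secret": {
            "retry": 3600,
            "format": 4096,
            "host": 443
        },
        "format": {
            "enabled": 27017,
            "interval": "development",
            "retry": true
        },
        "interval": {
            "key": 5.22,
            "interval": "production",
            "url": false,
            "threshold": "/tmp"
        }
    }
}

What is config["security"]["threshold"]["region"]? False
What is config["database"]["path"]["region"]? False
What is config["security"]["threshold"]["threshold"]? "eu-west-1"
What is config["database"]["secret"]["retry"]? 3600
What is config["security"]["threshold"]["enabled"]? True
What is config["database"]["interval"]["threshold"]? "/tmp"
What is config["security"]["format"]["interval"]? "production"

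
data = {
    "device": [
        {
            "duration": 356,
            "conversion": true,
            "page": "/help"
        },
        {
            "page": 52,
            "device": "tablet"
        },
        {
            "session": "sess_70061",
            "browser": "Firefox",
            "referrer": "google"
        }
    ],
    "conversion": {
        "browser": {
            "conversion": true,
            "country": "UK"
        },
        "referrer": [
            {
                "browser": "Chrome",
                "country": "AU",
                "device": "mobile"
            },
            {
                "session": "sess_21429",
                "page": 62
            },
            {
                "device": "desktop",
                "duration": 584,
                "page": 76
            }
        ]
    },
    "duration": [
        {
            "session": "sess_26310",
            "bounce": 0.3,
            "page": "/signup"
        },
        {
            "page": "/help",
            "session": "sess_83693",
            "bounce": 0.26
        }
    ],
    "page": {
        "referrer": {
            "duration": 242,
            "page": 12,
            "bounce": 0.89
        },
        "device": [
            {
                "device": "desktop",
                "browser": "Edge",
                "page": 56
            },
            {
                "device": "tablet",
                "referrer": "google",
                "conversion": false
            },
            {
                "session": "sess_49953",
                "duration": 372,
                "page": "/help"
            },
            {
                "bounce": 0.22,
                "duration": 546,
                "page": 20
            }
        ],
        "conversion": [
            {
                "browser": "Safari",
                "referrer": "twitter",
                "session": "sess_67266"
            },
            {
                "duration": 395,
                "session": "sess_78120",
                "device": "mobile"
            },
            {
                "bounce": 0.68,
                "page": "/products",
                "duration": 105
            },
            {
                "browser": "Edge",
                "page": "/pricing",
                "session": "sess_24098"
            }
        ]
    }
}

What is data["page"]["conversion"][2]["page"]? "/products"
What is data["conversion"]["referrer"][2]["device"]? "desktop"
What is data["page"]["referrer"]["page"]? 12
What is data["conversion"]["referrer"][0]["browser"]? "Chrome"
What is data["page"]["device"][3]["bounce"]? 0.22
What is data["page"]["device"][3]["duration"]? 546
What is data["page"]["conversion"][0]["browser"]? "Safari"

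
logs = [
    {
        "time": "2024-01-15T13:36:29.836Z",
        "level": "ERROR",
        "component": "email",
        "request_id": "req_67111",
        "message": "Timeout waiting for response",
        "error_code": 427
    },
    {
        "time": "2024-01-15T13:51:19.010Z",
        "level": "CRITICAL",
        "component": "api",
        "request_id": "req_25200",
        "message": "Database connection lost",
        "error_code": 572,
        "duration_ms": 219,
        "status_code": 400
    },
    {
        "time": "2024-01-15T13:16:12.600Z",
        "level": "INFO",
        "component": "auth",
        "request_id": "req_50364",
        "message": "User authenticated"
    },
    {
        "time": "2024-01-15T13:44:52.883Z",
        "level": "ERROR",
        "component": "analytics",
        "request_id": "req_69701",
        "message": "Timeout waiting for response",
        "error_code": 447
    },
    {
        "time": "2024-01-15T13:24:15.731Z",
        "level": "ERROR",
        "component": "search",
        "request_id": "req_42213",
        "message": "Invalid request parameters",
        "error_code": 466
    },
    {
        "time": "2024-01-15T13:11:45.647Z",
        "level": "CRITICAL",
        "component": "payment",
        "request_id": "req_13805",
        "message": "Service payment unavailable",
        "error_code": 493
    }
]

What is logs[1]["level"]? "CRITICAL"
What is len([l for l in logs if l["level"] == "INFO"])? 1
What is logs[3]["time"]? "2024-01-15T13:44:52.883Z"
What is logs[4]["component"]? "search"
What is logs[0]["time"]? "2024-01-15T13:36:29.836Z"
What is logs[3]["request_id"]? "req_69701"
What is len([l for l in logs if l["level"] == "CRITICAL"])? 2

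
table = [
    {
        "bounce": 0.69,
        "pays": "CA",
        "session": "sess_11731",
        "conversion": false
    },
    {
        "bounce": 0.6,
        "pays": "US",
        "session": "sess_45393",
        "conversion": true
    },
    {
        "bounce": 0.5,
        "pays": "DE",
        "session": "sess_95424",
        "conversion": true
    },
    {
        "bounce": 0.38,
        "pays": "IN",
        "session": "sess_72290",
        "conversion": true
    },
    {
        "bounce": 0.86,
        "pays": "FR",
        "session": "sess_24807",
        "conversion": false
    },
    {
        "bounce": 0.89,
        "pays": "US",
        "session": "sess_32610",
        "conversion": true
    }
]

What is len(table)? 6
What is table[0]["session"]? "sess_11731"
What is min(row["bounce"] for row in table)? 0.38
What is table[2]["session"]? "sess_95424"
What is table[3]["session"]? "sess_72290"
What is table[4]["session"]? "sess_24807"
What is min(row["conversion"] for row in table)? False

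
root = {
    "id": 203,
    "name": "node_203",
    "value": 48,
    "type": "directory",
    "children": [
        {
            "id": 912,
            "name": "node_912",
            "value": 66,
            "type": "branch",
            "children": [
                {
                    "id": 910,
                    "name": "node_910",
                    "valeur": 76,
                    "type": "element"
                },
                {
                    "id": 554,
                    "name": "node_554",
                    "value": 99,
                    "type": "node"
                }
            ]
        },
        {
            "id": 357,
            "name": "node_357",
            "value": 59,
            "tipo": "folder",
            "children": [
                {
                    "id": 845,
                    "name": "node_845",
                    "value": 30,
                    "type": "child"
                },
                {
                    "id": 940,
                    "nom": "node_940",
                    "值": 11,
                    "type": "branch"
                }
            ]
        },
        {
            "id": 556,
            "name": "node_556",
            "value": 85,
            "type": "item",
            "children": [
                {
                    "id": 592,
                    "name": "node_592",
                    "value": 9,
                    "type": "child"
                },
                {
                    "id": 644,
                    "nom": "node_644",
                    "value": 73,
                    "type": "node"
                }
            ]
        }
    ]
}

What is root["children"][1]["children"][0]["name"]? "node_845"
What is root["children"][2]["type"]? "item"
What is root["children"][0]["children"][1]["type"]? "node"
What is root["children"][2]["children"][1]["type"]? "node"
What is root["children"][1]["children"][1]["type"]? "branch"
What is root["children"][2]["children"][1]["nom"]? "node_644"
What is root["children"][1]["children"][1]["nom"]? "node_940"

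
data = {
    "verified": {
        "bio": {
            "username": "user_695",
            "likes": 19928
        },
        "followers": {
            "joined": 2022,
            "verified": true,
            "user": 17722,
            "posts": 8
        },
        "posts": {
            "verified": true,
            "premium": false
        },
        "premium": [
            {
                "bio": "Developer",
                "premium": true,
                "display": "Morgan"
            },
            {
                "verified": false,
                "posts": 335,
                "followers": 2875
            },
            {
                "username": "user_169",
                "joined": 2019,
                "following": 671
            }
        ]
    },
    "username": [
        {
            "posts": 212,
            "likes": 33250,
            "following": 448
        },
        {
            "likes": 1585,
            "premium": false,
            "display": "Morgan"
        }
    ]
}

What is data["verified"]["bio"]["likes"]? 19928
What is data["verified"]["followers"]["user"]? 17722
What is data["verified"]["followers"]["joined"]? 2022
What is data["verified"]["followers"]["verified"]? True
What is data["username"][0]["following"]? 448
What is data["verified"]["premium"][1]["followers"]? 2875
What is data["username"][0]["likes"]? 33250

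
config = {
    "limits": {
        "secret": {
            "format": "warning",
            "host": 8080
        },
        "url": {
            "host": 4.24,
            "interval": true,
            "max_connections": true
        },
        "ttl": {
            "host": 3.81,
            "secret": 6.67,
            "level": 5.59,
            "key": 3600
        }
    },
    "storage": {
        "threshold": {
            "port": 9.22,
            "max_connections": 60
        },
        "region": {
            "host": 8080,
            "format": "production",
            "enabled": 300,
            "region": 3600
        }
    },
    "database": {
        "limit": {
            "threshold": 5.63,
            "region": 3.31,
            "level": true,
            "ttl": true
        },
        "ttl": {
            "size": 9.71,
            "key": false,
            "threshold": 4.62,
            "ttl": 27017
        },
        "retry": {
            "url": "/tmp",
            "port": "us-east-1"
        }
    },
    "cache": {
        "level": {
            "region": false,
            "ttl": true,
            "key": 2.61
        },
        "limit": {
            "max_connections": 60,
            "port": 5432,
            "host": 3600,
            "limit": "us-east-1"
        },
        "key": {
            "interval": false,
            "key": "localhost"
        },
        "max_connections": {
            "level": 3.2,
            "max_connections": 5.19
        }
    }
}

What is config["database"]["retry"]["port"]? "us-east-1"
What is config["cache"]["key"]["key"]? "localhost"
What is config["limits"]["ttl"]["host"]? 3.81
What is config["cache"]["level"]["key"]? 2.61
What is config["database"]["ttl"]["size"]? 9.71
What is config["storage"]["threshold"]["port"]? 9.22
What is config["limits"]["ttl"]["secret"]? 6.67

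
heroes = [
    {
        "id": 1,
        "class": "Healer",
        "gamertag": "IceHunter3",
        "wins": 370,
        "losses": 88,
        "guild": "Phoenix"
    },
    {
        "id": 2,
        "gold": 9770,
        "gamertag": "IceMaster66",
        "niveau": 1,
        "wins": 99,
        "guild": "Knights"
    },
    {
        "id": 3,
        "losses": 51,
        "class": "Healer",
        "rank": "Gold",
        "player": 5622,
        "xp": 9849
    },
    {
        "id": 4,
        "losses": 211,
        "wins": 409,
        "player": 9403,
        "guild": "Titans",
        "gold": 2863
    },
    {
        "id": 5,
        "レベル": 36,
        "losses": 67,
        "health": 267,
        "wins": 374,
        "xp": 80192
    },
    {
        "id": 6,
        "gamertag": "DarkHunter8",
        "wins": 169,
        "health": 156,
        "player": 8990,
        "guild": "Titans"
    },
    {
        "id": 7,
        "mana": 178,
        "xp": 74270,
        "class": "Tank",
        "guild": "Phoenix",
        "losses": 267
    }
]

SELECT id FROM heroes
[1, 2, 3, 4, 5, 6, 7]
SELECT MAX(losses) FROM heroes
267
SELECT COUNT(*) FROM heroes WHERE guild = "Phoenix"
2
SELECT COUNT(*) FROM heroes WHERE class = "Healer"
2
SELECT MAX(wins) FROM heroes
409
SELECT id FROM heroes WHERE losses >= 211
[4, 7]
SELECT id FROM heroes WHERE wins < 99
[]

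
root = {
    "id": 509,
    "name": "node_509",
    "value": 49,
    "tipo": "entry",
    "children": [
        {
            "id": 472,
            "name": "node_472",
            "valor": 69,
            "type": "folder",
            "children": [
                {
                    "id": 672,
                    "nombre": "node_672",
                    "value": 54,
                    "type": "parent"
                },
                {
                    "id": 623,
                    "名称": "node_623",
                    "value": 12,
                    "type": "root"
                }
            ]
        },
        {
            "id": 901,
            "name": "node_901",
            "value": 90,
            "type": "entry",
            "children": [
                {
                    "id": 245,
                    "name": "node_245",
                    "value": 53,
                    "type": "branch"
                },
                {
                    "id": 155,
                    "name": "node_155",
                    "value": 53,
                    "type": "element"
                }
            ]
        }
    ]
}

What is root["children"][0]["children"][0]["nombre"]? "node_672"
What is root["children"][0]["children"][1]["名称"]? "node_623"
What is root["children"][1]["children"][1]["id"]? 155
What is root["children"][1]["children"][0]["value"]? 53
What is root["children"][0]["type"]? "folder"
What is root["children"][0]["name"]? "node_472"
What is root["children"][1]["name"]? "node_901"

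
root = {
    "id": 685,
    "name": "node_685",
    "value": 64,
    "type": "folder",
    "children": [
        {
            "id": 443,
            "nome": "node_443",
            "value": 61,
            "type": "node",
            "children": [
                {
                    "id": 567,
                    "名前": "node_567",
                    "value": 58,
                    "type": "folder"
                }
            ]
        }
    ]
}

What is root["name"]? "node_685"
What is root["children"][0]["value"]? 61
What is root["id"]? 685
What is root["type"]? "folder"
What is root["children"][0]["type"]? "node"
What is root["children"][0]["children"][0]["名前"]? "node_567"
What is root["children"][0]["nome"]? "node_443"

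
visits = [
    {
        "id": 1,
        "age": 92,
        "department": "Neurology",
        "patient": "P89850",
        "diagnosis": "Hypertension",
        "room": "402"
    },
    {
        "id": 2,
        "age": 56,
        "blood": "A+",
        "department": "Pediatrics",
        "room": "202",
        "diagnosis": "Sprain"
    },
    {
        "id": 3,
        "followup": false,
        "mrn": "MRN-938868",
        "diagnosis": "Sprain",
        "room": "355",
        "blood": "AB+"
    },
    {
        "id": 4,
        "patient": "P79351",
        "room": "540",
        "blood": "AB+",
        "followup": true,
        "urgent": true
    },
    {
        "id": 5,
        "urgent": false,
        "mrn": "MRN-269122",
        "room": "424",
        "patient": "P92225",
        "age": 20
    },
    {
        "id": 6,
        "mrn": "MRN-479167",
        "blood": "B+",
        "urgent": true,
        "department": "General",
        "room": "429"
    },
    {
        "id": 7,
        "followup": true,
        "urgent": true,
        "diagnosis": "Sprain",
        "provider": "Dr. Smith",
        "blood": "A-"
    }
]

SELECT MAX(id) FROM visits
7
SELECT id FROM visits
[1, 2, 3, 4, 5, 6, 7]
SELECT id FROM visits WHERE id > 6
[7]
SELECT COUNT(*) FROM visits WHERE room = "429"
1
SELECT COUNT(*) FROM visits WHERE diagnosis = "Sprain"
3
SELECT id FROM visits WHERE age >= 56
[1, 2]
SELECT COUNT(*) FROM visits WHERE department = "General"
1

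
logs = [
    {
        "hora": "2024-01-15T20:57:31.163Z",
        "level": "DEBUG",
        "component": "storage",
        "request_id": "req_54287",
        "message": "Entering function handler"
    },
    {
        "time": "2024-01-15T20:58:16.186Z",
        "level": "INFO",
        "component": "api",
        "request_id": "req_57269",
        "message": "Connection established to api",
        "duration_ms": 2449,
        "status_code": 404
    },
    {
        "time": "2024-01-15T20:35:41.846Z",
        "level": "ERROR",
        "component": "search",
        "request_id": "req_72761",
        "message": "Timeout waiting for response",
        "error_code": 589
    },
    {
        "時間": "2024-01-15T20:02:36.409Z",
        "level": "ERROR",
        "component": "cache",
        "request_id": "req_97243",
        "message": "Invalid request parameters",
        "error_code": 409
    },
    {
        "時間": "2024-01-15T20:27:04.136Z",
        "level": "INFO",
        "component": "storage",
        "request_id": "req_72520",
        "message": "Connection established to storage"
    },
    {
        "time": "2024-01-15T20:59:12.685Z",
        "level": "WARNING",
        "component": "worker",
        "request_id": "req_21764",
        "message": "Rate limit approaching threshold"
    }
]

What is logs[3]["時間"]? "2024-01-15T20:02:36.409Z"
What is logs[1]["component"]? "api"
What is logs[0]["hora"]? "2024-01-15T20:57:31.163Z"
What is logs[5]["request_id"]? "req_21764"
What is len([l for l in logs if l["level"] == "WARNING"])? 1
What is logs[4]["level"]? "INFO"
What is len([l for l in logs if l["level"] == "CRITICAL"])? 0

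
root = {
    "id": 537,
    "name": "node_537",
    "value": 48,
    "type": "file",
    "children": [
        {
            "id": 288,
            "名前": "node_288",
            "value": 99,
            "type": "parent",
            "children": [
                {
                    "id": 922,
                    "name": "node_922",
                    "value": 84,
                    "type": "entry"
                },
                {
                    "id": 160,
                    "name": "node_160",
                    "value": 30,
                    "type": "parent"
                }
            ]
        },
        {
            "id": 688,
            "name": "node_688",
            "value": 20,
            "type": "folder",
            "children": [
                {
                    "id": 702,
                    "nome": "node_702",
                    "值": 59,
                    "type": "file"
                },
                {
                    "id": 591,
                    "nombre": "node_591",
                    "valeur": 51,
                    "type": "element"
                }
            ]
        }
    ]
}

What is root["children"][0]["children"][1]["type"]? "parent"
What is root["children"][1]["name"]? "node_688"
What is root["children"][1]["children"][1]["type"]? "element"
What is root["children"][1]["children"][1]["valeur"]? 51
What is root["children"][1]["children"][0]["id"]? 702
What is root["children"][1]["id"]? 688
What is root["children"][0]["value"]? 99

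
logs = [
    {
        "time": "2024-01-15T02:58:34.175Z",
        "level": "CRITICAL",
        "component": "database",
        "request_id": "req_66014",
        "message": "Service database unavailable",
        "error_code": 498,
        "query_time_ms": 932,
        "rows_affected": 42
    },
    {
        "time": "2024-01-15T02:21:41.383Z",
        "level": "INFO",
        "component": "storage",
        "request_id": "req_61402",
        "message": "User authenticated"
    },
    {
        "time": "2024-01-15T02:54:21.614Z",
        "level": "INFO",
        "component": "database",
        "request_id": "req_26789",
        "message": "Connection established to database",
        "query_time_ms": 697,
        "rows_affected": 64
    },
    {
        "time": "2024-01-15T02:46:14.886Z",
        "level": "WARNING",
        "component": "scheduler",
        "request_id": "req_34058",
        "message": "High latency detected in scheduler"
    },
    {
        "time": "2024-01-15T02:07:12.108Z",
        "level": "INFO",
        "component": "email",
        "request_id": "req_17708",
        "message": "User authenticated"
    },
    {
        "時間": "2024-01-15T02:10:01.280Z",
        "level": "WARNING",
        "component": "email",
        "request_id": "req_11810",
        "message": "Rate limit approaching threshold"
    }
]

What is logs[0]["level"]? "CRITICAL"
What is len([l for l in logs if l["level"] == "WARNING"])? 2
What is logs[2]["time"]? "2024-01-15T02:54:21.614Z"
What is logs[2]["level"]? "INFO"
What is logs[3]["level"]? "WARNING"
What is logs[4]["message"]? "User authenticated"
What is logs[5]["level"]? "WARNING"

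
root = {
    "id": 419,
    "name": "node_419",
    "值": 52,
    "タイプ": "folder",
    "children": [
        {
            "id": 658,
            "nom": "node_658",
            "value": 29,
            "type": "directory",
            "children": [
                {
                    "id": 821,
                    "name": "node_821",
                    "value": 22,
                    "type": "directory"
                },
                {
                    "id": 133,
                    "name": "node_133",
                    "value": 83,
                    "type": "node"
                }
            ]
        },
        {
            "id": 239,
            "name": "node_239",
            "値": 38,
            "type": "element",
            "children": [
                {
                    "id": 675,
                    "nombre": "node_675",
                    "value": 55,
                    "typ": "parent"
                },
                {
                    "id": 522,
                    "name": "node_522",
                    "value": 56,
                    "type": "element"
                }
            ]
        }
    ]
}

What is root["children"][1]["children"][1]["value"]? 56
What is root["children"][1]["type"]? "element"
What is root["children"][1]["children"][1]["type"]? "element"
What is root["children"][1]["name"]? "node_239"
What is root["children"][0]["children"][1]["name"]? "node_133"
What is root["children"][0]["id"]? 658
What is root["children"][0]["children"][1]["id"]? 133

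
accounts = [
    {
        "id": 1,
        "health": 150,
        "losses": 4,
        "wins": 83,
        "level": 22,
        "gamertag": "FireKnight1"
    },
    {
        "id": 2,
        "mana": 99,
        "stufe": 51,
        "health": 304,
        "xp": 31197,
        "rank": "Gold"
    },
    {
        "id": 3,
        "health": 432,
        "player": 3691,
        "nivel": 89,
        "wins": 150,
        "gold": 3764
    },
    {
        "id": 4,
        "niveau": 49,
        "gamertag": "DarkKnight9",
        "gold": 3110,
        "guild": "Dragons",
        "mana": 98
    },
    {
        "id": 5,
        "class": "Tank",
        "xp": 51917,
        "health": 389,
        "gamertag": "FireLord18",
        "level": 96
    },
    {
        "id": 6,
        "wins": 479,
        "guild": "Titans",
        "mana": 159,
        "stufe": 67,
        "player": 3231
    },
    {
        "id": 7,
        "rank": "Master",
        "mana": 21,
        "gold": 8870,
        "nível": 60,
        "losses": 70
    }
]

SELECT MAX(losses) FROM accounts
70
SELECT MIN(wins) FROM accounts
83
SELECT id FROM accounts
[1, 2, 3, 4, 5, 6, 7]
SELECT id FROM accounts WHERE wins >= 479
[6]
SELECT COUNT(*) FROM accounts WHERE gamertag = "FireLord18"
1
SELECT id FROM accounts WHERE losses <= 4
[1]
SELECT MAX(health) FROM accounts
432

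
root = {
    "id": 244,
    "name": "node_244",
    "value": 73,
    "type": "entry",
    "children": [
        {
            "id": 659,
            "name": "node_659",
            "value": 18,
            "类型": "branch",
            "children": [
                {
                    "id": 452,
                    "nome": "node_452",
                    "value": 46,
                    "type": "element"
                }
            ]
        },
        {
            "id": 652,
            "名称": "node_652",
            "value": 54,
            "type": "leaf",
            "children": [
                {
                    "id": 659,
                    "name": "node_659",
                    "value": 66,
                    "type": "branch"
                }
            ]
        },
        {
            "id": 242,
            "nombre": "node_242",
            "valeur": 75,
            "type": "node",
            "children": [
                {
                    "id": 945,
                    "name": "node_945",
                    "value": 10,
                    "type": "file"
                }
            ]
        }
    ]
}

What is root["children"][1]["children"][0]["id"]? 659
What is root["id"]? 244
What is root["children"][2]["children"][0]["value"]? 10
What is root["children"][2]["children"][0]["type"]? "file"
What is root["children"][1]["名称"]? "node_652"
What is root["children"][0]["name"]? "node_659"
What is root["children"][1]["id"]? 652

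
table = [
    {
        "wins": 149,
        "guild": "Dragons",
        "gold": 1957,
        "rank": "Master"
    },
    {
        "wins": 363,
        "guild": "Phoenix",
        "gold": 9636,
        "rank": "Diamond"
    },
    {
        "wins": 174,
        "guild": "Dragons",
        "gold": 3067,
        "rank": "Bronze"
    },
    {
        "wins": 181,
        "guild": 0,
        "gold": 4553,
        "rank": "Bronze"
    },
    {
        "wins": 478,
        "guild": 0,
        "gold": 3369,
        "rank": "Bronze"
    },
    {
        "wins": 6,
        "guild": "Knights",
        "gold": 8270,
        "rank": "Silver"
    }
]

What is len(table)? 6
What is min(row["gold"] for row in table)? 1957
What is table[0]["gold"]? 1957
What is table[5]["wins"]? 6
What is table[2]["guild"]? "Dragons"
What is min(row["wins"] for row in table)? 6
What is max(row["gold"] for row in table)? 9636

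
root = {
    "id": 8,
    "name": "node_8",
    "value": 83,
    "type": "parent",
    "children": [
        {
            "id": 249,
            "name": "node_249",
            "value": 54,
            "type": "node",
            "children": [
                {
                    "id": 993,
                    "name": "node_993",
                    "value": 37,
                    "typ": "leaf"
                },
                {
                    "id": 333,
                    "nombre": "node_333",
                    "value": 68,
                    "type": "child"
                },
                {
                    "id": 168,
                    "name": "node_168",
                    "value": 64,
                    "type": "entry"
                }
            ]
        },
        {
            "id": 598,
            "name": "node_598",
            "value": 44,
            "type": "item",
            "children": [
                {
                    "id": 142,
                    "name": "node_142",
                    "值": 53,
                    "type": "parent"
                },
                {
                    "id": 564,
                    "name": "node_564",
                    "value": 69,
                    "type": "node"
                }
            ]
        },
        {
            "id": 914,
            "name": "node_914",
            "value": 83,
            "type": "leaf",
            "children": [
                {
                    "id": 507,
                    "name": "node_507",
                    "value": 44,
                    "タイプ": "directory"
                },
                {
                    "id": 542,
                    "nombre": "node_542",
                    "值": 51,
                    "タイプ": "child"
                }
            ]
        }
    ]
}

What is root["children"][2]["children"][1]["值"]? 51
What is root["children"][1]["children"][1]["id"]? 564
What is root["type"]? "parent"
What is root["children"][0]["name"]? "node_249"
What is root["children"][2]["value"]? 83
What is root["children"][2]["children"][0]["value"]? 44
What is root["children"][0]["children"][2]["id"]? 168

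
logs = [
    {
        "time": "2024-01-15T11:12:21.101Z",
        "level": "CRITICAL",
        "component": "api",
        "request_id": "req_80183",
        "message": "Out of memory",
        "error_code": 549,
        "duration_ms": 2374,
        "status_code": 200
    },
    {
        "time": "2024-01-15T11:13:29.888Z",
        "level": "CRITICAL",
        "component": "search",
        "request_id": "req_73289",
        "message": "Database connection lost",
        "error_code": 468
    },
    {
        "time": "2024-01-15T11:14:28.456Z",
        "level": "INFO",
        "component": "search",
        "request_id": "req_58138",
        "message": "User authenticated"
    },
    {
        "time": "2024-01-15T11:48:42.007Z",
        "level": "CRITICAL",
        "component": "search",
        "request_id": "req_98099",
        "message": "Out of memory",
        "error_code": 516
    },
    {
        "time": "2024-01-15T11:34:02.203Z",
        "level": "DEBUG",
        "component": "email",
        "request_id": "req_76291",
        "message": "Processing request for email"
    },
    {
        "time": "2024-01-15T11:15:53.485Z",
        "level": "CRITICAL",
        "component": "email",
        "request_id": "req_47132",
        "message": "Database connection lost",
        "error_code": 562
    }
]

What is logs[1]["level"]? "CRITICAL"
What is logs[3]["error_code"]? 516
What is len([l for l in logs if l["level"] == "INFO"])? 1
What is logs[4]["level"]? "DEBUG"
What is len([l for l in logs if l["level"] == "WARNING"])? 0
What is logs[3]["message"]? "Out of memory"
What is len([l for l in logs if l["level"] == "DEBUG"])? 1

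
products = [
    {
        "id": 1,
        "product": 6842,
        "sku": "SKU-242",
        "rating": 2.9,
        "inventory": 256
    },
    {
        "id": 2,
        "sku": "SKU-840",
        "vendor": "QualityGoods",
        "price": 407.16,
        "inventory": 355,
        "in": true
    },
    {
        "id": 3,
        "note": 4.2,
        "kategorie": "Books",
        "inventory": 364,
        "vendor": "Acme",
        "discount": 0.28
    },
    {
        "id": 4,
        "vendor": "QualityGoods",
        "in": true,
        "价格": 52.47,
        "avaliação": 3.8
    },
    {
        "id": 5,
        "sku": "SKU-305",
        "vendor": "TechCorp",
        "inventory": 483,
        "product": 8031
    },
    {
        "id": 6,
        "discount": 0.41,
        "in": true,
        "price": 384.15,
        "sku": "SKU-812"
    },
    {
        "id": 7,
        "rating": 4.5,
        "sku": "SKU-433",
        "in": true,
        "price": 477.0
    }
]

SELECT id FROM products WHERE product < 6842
[]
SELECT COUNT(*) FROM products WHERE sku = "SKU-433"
1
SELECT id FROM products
[1, 2, 3, 4, 5, 6, 7]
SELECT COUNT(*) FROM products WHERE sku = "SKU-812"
1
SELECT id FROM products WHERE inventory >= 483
[5]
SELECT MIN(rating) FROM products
2.9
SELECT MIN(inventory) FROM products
256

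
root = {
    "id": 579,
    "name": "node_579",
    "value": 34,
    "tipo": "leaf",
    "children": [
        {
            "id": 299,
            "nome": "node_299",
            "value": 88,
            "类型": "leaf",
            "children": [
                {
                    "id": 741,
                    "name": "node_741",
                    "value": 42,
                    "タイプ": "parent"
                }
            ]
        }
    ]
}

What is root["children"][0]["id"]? 299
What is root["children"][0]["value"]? 88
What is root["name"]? "node_579"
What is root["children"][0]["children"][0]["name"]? "node_741"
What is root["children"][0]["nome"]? "node_299"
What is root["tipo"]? "leaf"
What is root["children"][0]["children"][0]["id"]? 741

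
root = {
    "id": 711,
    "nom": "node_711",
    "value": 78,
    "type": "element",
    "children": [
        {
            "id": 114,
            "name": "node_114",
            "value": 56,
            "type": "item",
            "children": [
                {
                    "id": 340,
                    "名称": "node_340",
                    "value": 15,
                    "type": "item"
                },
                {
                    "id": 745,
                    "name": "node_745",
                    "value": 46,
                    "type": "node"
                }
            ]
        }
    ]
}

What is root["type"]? "element"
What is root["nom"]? "node_711"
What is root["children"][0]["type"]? "item"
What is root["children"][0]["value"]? 56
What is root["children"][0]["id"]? 114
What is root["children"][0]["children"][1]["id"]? 745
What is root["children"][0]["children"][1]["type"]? "node"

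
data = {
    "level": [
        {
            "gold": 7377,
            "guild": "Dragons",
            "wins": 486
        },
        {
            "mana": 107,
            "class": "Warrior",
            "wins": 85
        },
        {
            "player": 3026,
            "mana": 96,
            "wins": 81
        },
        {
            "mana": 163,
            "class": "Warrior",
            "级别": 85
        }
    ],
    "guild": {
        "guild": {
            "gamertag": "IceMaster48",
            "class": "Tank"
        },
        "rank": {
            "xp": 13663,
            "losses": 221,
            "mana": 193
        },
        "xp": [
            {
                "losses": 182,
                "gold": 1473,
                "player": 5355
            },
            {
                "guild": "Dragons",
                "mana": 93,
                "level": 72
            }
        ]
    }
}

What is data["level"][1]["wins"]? 85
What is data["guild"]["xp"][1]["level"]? 72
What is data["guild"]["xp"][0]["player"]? 5355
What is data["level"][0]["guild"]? "Dragons"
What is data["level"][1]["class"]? "Warrior"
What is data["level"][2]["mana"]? 96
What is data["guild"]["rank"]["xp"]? 13663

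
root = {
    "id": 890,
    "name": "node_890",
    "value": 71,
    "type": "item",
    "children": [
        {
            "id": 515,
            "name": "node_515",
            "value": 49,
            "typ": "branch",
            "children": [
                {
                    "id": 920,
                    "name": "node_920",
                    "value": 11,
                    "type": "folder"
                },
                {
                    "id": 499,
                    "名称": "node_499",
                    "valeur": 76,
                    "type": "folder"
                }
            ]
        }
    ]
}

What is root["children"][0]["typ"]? "branch"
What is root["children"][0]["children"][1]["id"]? 499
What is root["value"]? 71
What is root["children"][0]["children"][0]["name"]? "node_920"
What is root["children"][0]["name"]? "node_515"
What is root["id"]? 890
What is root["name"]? "node_890"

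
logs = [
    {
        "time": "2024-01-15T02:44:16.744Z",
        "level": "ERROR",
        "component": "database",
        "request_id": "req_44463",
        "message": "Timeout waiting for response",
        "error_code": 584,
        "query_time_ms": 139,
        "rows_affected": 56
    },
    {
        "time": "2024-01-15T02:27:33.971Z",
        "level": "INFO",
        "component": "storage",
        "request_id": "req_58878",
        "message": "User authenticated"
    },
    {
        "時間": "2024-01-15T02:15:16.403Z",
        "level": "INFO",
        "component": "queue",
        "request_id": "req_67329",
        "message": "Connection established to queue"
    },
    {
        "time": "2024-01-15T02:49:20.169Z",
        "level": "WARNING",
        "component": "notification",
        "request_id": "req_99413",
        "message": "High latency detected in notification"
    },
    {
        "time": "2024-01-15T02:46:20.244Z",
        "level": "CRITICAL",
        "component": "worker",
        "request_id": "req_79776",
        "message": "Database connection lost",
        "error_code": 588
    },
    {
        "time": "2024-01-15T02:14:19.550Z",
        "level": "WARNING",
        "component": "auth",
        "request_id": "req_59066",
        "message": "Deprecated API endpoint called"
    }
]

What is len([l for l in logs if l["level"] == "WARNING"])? 2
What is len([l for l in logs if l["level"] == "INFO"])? 2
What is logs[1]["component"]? "storage"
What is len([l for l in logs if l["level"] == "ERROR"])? 1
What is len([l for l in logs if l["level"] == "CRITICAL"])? 1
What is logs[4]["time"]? "2024-01-15T02:46:20.244Z"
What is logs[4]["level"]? "CRITICAL"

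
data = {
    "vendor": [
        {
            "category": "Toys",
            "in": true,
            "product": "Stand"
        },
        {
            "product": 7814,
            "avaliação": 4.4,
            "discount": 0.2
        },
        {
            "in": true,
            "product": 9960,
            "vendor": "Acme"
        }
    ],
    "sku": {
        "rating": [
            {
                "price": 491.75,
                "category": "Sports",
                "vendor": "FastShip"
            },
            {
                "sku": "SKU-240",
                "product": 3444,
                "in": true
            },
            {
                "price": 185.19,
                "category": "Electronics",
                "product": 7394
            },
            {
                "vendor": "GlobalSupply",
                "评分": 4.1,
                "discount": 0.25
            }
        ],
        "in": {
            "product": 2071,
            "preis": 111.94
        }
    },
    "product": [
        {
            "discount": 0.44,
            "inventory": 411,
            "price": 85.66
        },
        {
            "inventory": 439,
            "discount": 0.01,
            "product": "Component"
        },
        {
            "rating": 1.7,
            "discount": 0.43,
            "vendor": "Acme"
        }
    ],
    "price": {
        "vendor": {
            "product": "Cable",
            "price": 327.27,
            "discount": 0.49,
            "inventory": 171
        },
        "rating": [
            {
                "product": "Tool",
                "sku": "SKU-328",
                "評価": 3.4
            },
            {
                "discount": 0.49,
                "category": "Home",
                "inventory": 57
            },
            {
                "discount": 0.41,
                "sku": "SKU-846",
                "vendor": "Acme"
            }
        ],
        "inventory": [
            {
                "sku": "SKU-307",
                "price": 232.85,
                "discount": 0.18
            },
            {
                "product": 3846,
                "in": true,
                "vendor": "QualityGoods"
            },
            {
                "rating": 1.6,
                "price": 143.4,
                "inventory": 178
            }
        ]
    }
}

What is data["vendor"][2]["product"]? 9960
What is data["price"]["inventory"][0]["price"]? 232.85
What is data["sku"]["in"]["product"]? 2071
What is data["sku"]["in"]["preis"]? 111.94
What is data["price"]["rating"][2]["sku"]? "SKU-846"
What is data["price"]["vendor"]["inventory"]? 171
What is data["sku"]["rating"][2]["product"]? 7394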